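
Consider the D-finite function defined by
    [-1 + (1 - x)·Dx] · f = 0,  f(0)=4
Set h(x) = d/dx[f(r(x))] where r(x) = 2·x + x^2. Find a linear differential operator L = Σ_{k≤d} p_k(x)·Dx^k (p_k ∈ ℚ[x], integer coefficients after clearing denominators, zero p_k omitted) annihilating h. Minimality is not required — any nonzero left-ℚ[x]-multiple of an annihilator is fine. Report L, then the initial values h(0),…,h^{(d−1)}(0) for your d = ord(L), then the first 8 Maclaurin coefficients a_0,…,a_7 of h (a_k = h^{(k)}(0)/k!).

f: a_k = 4, 4, 4, 4, 4, 4, 4, 4, …
L₀ from L_f via x↦r, Dx↦r'^{-1}Dx.
Differentiate: ansatz ord ≤ ord L₀ ⇒ L.
L = (5 + 6·x + 3·x^2) + (-1 + x + 3·x^2 + x^3)·Dx  (order 1).
h: a_k = 8, 40, 144, 464, 1400, 4056, 11424, 31520, …
ICs: h(0) = 8.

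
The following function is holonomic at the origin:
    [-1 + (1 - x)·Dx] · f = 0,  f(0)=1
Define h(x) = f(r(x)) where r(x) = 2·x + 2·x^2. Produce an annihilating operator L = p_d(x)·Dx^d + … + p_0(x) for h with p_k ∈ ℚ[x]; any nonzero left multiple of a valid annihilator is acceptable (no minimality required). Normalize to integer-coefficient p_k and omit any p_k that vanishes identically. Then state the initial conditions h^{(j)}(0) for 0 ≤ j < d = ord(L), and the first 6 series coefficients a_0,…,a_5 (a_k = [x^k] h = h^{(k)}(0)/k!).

f: a_k = 1, 1, 1, 1, 1, 1, …
Change of var in L_f (x↦r) gives L₀.
L = (2 + 4·x) + (-1 + 2·x + 2·x^2)·Dx  (order 1).
h: a_k = 1, 2, 6, 16, 44, 120, …
ICs: h(0) = 1.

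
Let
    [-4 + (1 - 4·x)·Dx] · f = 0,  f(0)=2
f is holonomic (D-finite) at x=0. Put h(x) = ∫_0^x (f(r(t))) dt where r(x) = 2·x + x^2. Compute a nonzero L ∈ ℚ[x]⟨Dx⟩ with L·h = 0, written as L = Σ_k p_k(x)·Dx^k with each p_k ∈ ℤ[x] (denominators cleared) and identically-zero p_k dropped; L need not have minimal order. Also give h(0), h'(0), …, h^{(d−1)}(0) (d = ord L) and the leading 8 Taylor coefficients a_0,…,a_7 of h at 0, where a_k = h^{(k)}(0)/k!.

f: a_k = 2, 8, 32, 128, 512, 2048, 8192, 32768, …
Change of var in L_f (x↦r) gives L₀.
h=∫h₀ ⇒ L = L₀·Dx.
L = (8 + 8·x)·Dx + (-1 + 8·x + 4·x^2)·Dx^2  (order 2).
h: a_k = 0, 2, 8, 136/3, 288, 1952, 41344/3, 700544/7, …
ICs: h(0) = 0, h′(0) = 2.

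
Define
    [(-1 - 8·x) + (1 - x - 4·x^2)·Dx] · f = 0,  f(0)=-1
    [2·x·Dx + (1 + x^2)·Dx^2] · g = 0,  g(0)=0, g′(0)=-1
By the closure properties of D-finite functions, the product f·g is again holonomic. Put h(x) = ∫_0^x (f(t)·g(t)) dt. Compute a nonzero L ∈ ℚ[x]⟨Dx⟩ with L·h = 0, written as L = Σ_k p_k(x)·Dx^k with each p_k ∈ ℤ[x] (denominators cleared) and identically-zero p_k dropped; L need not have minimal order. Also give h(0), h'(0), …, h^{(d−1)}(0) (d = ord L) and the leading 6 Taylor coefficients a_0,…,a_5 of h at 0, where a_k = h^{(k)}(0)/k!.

f: a_k = -1, -1, -5, -9, -29, -65, …
g: a_k = 0, -1, 0, 1/3, 0, -1/5, …
Sym-product of L_f,L_g gives L₀ (≤ ord 2).
∫: right-multiply L₀ by Dx.
L = (8 + 2·x + 24·x^2)·Dx + (2 + 14·x + 4·x^2 + 24·x^3)·Dx^2 + (-1 + x + 3·x^2 + x^3 + 4·x^4)·Dx^3  (order 3).
h: a_k = 0, 0, 1/2, 1/3, 7/6, 26/15, …
ICs: h(0) = 0, h′(0) = 0, h′′(0) = 1.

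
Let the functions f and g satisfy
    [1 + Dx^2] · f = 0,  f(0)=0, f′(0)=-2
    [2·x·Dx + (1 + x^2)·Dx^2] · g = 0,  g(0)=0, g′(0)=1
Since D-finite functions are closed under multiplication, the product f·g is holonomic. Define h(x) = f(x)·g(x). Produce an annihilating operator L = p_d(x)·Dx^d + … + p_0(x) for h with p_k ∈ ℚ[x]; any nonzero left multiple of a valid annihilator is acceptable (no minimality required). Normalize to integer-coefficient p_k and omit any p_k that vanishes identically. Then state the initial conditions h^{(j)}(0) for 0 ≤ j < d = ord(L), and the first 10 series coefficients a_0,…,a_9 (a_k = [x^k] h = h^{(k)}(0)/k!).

f: a_k = 0, -2, 0, 1/3, 0, -1/60, 0, 1/2520, 0, -1/181440, …
g: a_k = 0, 1, 0, -1/3, 0, 1/5, 0, -1/7, 0, 1/9, …
Sym-product of L_f,L_g gives L₀ (≤ ord 4).
L = (10 + 26·x^2 + 11·x^4 + 4·x^6 + x^8) + (12·x + 20·x^3 + 12·x^5 + 4·x^7)·Dx + (12 + 32·x^2 + 18·x^4 + 8·x^6 + 2·x^8)·Dx^2 + (12·x + 20·x^3 + 12·x^5 + 4·x^7)·Dx^3 + (2 + 6·x^2 + 7·x^4 + 4·x^6 + x^8)·Dx^4  (order 4).
h: a_k = 0, 0, -2, 0, 1, 0, -19/36, 0, 43/120, 0, …
ICs: h(0) = 0, h′(0) = 0, h′′(0) = -4, h′′′(0) = 0.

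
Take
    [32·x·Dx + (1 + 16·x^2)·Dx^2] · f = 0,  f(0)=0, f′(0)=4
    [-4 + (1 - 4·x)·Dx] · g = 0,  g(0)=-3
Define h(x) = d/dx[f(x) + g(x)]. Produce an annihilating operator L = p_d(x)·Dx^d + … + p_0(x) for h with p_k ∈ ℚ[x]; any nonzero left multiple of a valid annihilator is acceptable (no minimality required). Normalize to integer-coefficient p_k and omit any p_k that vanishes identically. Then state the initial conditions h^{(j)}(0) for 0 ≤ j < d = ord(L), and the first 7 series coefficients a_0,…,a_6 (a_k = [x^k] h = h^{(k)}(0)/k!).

f: a_k = 0, 4, 0, -64/3, 0, 1024/5, 0, …
g: a_k = -3, -12, -48, -192, -768, -3072, -12288, …
f+g: L₀ = lclm(L_f,L_g), ord ≤ 2+1.
Derive L from L₀ (diff closure).
L = (32 - 512·x - 1536·x^2) + (-16 + 32·x - 256·x^2 - 1536·x^3)·Dx + (1 - 256·x^4)·Dx^2  (order 2).
h: a_k = -8, -96, -640, -3072, -14336, -73728, -360448, …
ICs: h(0) = -8, h′(0) = -96.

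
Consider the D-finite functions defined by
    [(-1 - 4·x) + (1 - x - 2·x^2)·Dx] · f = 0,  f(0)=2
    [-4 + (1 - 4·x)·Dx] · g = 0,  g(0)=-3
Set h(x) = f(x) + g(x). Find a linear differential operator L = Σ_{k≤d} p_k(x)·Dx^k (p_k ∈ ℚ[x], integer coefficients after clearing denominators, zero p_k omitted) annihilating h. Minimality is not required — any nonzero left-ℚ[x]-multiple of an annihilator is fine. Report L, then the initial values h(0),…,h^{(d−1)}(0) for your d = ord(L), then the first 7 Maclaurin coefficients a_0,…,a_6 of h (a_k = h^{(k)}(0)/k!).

f: a_k = 2, 2, 6, 10, 22, 42, 86, …
g: a_k = -3, -12, -48, -192, -768, -3072, -12288, …
f+g: L₀ = lclm(L_f,L_g), ord ≤ 1+1.
L = (-8 - 144·x + 96·x^2 - 128·x^3) + (26 - 28·x - 120·x^2 + 128·x^3 - 256·x^4)·Dx + (-3 + 19·x - 34·x^2 + 24·x^3 + 16·x^4 - 64·x^5)·Dx^2  (order 2).
h: a_k = -1, -10, -42, -182, -746, -3030, -12202, …
ICs: h(0) = -1, h′(0) = -10.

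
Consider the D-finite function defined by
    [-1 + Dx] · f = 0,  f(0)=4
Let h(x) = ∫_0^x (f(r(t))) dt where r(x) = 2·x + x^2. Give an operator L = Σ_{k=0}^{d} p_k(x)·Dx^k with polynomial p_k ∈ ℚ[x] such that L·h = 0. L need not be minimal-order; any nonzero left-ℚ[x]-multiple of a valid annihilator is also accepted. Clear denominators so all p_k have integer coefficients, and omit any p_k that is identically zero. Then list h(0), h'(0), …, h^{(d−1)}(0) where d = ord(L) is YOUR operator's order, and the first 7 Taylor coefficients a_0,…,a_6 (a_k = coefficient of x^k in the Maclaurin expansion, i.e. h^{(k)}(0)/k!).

L = (-2 - 2·x)·Dx + Dx^2  (order 2).
h: a_k = 0, 4, 4, 4, 10/3, 38/15, 26/15, …
ICs: h(0) = 0, h′(0) = 4.

f: a_k = 4, 4, 2, 2/3, 1/6, 1/30, 1/180, …
h₀=f(r): pull back L_f along r ⇒ L₀.
Integrate: L := L₀·Dx.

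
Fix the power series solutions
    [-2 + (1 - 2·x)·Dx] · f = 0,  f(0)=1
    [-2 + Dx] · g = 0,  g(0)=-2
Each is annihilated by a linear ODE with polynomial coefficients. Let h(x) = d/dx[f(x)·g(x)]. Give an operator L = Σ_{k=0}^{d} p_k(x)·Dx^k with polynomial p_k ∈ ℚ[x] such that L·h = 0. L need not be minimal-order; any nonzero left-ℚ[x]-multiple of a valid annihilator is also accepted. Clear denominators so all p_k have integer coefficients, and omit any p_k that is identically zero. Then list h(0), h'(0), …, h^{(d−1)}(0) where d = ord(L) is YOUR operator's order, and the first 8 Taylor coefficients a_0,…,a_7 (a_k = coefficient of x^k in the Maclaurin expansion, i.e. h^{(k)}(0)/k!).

L = (5 - 8·x + 4·x^2) + (-1 + 3·x - 2·x^2)·Dx  (order 1).
h: a_k = -8, -40, -128, -1040/3, -2608/3, -31312/15, -43840/9, -3507232/315, …
ICs: h(0) = -8.

f: a_k = 1, 2, 4, 8, 16, 32, 64, 128, …
g: a_k = -2, -4, -4, -8/3, -4/3, -8/15, -8/45, -16/315, …
Sym-product of L_f,L_g gives L₀ (≤ ord 1).
Derive L from L₀ (diff closure).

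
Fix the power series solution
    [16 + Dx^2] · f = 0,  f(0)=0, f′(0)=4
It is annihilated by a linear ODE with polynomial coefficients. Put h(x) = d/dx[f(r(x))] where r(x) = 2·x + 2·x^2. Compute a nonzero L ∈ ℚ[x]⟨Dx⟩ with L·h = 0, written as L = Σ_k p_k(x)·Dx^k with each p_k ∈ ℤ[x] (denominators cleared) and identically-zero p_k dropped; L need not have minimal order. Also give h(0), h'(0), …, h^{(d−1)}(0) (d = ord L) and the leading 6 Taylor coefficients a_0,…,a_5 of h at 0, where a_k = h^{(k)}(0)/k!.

f: a_k = 0, 4, 0, -32/3, 0, 128/15, …
L₀ from L_f via x↦r, Dx↦r'^{-1}Dx.
Differentiate: ansatz ord ≤ ord L₀ ⇒ L.
L = (76 + 512·x + 1536·x^2 + 2048·x^3 + 1024·x^4) + (-6 - 12·x)·Dx + (1 + 4·x + 4·x^2)·Dx^2  (order 2).
h: a_k = 8, 16, -256, -1024, 256/3, 7680, …
ICs: h(0) = 8, h′(0) = 16.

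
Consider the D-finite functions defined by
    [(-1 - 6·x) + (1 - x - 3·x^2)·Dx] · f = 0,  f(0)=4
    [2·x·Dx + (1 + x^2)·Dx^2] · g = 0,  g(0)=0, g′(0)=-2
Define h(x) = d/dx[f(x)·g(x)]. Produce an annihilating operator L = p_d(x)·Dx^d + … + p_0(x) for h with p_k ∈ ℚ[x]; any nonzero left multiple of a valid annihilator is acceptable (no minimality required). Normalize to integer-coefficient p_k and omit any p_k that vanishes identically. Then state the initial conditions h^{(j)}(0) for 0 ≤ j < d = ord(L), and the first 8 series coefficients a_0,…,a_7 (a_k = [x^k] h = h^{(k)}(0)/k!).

L = (46 + 186·x^2 + 72·x^3 + 324·x^4) + (10 + 62·x + 42·x^2 + 186·x^3 + 72·x^4 + 216·x^5)·Dx + (-3 + 2·x - 2·x^2 + 14·x^3 + 28·x^4 + 12·x^5 + 27·x^6)·Dx^2  (order 2).
h: a_k = -8, -16, -88, -640/3, -2144/3, -9088/5, -76712/15, -1377088/105, …
ICs: h(0) = -8, h′(0) = -16.

f: a_k = 4, 4, 16, 28, 76, 160, 388, 868, …
g: a_k = 0, -2, 0, 2/3, 0, -2/5, 0, 2/7, …
Product ⇒ symmetric product L₀, ord ≤ 2.
Derive L from L₀ (diff closure).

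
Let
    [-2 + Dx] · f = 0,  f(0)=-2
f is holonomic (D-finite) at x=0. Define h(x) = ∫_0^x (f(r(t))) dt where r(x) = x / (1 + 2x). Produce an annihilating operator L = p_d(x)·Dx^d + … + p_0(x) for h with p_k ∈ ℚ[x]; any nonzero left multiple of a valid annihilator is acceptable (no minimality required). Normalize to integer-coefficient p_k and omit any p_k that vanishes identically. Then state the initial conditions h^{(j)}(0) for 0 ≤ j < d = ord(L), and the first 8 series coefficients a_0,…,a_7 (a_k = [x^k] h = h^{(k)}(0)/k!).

f: a_k = -2, -4, -4, -8/3, -4/3, -8/15, -8/45, -16/315, …
Substitute x→r, Dx→(1/r')Dx; clear ⇒ L₀.
Integrate: L := L₀·Dx.
L = -2·Dx + (1 + 4·x + 4·x^2)·Dx^2  (order 2).
h: a_k = 0, -2, -2, 4/3, -2/3, -4/15, 76/45, -1208/315, …
ICs: h(0) = 0, h′(0) = -2.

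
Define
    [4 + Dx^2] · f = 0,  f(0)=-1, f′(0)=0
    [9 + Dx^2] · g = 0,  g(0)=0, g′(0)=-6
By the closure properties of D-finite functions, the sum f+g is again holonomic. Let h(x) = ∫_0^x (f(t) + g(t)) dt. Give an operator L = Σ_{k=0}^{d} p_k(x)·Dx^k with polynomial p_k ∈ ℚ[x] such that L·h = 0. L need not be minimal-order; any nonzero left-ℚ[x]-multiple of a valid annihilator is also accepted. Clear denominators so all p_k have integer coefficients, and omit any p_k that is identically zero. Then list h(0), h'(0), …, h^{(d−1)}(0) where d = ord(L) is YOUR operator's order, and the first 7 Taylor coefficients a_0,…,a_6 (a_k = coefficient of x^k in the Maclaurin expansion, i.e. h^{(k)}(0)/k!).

f: a_k = -1, 0, 2, 0, -2/3, 0, 4/45, …
g: a_k = 0, -6, 0, 9, 0, -81/20, 0, …
f+g: L₀ = lclm(L_f,L_g), ord ≤ 2+2.
Integrate: L := L₀·Dx.
L = 36·Dx + 13·Dx^3 + Dx^5  (order 5).
h: a_k = 0, -1, -3, 2/3, 9/4, -2/15, -27/40, …
ICs: h(0) = 0, h′(0) = -1, h′′(0) = -6, h′′′(0) = 4, h′′′′(0) = 54.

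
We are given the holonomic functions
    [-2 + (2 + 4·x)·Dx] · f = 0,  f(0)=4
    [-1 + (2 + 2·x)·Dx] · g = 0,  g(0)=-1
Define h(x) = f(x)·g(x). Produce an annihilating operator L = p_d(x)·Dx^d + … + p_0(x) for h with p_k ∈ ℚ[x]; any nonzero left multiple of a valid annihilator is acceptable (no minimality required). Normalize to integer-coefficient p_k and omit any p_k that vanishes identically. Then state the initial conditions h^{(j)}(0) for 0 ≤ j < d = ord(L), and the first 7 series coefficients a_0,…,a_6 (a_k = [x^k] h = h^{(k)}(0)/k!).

f: a_k = 4, 4, -2, 2, -5/2, 7/2, -21/4, …
g: a_k = -1, -1/2, 1/8, -1/16, 5/128, -7/256, 21/1024, …
f·g: L₀ = L_f ⊗_s L_g, ord ≤ 1·1.
L = (-3 - 4·x) + (2 + 6·x + 4·x^2)·Dx  (order 1).
h: a_k = -4, -6, 1/2, -3/4, 37/32, -117/64, 757/256, …
ICs: h(0) = -4.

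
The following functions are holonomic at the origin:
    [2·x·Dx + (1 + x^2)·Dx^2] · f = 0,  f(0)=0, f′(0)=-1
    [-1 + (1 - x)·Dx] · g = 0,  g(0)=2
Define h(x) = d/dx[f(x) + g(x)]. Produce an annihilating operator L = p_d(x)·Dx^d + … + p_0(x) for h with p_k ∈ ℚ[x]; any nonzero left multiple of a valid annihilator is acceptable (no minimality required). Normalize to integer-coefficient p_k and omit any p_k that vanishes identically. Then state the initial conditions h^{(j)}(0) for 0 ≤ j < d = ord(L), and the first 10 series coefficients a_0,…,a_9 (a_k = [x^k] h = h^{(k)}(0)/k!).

L = (2 - 8·x - 6·x^2) + (-4 + 2·x - 4·x^2 - 6·x^3)·Dx + (1 - x^4)·Dx^2  (order 2).
h: a_k = 1, 4, 7, 8, 9, 12, 15, 16, 17, 20, …
ICs: h(0) = 1, h′(0) = 4.

f: a_k = 0, -1, 0, 1/3, 0, -1/5, 0, 1/7, 0, -1/9, …
g: a_k = 2, 2, 2, 2, 2, 2, 2, 2, 2, 2, …
f+g: L₀ = lclm(L_f,L_g), ord ≤ 2+1.
h=h₀': d/dx-closure on L₀ ⇒ L.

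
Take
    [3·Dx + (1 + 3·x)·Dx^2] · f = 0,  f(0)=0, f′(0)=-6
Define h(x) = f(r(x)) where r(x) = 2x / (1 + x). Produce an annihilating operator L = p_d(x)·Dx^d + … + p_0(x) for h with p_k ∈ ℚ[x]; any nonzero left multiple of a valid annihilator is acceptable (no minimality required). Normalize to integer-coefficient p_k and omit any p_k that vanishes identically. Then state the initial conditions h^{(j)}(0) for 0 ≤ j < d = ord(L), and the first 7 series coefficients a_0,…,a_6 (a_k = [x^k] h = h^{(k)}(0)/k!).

f: a_k = 0, -6, 9, -18, 81/2, -486/5, 243, …
L₀ from L_f via x↦r, Dx↦r'^{-1}Dx.
L = (8 + 14·x)·Dx + (1 + 8·x + 7·x^2)·Dx^2  (order 2).
h: a_k = 0, -12, 48, -228, 1200, -33612/5, 39216, …
ICs: h(0) = 0, h′(0) = -12.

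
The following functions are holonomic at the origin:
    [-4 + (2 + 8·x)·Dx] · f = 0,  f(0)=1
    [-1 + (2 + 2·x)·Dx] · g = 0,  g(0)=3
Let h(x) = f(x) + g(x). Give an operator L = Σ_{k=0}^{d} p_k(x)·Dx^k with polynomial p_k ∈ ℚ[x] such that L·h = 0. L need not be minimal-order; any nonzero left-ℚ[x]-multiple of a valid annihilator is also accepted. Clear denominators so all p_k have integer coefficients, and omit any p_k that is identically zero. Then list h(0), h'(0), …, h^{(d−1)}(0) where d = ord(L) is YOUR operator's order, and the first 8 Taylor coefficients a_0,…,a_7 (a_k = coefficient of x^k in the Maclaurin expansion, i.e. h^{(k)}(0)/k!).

f: a_k = 1, 2, -2, 4, -10, 28, -84, 264, …
g: a_k = 3, 3/2, -3/8, 3/16, -15/128, 21/256, -63/1024, 99/2048, …
Sum ⇒ L₀ = lclm(L_f,L_g) in ℚ(x)⟨Dx⟩.
L = -2 + (5 + 8·x)·Dx + (2 + 10·x + 8·x^2)·Dx^2  (order 2).
h: a_k = 4, 7/2, -19/8, 67/16, -1295/128, 7189/256, -86079/1024, 540771/2048, …
ICs: h(0) = 4, h′(0) = 7/2.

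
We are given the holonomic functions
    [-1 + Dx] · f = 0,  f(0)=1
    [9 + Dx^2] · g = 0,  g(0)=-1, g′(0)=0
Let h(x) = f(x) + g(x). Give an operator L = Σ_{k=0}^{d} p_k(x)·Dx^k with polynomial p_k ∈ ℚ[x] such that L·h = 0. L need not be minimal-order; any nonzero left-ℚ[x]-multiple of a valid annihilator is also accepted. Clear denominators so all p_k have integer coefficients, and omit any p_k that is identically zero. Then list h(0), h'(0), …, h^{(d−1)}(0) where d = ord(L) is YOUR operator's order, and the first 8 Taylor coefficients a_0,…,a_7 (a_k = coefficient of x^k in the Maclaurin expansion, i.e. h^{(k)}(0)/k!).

L = -9 + 9·Dx - Dx^2 + Dx^3  (order 3).
h: a_k = 0, 1, 5, 1/6, -10/3, 1/120, 73/72, 1/5040, …
ICs: h(0) = 0, h′(0) = 1, h′′(0) = 10.

f: a_k = 1, 1, 1/2, 1/6, 1/24, 1/120, 1/720, 1/5040, …
g: a_k = -1, 0, 9/2, 0, -27/8, 0, 81/80, 0, …
f+g: L₀ = lclm(L_f,L_g), ord ≤ 1+2.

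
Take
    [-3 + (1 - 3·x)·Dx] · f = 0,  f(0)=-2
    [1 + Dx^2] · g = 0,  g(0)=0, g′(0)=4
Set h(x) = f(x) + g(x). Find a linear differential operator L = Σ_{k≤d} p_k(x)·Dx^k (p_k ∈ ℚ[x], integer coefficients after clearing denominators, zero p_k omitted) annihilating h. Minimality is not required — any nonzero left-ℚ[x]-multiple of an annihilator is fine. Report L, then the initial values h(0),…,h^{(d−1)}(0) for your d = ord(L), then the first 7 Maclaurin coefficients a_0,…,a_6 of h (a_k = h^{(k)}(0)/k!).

f: a_k = -2, -6, -18, -54, -162, -486, -1458, …
g: a_k = 0, 4, 0, -2/3, 0, 1/30, 0, …
Weyl lclm of L_f,L_g ⇒ L₀ (ord ≤ 3).
L = (165 - 18·x + 27·x^2) + (-19 + 63·x - 27·x^2 + 27·x^3)·Dx + (165 - 18·x + 27·x^2)·Dx^2 + (-19 + 63·x - 27·x^2 + 27·x^3)·Dx^3  (order 3).
h: a_k = -2, -2, -18, -164/3, -162, -14579/30, -1458, …
ICs: h(0) = -2, h′(0) = -2, h′′(0) = -36.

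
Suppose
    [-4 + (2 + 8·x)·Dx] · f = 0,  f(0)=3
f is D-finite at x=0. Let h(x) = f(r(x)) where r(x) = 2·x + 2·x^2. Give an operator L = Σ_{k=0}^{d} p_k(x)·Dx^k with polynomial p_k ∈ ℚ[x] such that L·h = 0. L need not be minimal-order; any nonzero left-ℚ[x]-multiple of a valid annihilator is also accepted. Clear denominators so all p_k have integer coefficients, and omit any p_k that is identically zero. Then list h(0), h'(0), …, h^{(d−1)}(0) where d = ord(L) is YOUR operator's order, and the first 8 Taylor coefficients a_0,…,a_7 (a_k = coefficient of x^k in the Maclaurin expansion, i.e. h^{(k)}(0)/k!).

f: a_k = 3, 6, -6, 12, -30, 84, -252, 792, …
L₀ from L_f via x↦r, Dx↦r'^{-1}Dx.
L = (-4 - 8·x) + (1 + 8·x + 8·x^2)·Dx  (order 1).
h: a_k = 3, 12, -12, 48, -216, 1056, -5472, 29568, …
ICs: h(0) = 3.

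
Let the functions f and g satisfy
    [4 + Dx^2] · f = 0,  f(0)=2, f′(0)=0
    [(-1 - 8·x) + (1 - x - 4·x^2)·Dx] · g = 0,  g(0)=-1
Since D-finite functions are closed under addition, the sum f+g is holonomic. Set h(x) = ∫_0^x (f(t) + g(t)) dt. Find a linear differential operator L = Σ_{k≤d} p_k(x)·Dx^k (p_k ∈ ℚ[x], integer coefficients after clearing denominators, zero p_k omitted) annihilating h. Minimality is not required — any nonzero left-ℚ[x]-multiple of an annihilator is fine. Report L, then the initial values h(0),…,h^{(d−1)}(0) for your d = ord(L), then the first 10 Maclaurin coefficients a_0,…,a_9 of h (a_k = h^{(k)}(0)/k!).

L = (-116 - 1008·x - 968·x^2 - 2688·x^3 - 640·x^4 - 1024·x^5)·Dx + (28 + 4·x - 8·x^2 - 200·x^3 - 480·x^4 - 384·x^5 - 512·x^6)·Dx^2 + (-29 - 252·x - 242·x^2 - 672·x^3 - 160·x^4 - 256·x^5)·Dx^3 + (7 + x - 2·x^2 - 50·x^3 - 120·x^4 - 96·x^5 - 128·x^6)·Dx^4  (order 4).
h: a_k = 0, 1, -1/2, -3, -9/4, -83/15, -65/6, -8153/315, -441/8, -366971/2835, …
ICs: h(0) = 0, h′(0) = 1, h′′(0) = -1, h′′′(0) = -18.

f: a_k = 2, 0, -4, 0, 4/3, 0, -8/45, 0, 4/315, 0, …
g: a_k = -1, -1, -5, -9, -29, -65, -181, -441, -1165, -2929, …
Weyl lclm of L_f,L_g ⇒ L₀ (ord ≤ 3).
h=∫h₀ ⇒ L = L₀·Dx.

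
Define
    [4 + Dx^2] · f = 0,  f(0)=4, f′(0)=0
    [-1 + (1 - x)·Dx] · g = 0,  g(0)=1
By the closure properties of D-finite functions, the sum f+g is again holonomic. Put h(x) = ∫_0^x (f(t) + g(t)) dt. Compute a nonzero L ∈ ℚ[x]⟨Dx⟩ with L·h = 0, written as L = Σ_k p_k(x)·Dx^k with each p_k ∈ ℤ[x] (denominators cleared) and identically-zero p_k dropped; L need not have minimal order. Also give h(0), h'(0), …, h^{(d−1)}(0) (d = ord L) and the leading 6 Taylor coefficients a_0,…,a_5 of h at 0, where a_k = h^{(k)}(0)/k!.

L = (-20 + 16·x - 8·x^2)·Dx + (12 - 28·x + 24·x^2 - 8·x^3)·Dx^2 + (-5 + 4·x - 2·x^2)·Dx^3 + (3 - 7·x + 6·x^2 - 2·x^3)·Dx^4  (order 4).
h: a_k = 0, 5, 1/2, -7/3, 1/4, 11/15, …
ICs: h(0) = 0, h′(0) = 5, h′′(0) = 1, h′′′(0) = -14.

f: a_k = 4, 0, -8, 0, 8/3, 0, …
g: a_k = 1, 1, 1, 1, 1, 1, …
Sum ⇒ L₀ = lclm(L_f,L_g) in ℚ(x)⟨Dx⟩.
h=∫h₀ ⇒ L = L₀·Dx.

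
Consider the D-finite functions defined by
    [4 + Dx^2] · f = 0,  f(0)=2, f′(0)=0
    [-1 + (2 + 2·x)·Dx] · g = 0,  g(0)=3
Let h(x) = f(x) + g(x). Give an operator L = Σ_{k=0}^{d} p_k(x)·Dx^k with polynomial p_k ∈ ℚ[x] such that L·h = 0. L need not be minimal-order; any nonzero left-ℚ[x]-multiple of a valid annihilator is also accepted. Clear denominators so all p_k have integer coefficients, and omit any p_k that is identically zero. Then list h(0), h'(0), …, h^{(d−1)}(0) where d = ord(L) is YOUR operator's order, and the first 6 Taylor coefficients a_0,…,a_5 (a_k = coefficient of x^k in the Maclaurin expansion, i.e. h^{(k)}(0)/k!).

f: a_k = 2, 0, -4, 0, 4/3, 0, …
g: a_k = 3, 3/2, -3/8, 3/16, -15/128, 21/256, …
f+g: L₀ = lclm(L_f,L_g), ord ≤ 2+1.
L = (-76 - 128·x - 64·x^2) + (120 + 376·x + 384·x^2 + 128·x^3)·Dx + (-19 - 32·x - 16·x^2)·Dx^2 + (30 + 94·x + 96·x^2 + 32·x^3)·Dx^3  (order 3).
h: a_k = 5, 3/2, -35/8, 3/16, 467/384, 21/256, …
ICs: h(0) = 5, h′(0) = 3/2, h′′(0) = -35/4.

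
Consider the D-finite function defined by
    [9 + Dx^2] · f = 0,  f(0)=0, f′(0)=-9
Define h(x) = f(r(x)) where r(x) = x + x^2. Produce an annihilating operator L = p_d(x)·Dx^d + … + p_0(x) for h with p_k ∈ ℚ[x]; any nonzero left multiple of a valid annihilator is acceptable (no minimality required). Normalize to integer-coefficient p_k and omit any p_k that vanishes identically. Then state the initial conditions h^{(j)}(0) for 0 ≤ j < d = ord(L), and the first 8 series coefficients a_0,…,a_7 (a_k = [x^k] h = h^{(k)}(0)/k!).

f: a_k = 0, -9, 0, 27/2, 0, -243/40, 0, 729/560, …
h₀=f(r): pull back L_f along r ⇒ L₀.
L = (9 + 54·x + 108·x^2 + 72·x^3) - 2·Dx + (1 + 2·x)·Dx^2  (order 2).
h: a_k = 0, -9, -9, 27/2, 81/2, 1377/40, -135/8, -33291/560, …
ICs: h(0) = 0, h′(0) = -9.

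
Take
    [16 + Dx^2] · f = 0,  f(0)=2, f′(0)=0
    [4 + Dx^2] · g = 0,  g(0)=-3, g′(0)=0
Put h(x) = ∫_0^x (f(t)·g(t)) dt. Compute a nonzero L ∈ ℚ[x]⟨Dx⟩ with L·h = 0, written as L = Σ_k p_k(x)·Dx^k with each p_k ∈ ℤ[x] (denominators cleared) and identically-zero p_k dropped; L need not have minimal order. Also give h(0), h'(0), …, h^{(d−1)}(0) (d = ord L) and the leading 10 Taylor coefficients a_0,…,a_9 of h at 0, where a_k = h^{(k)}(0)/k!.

f: a_k = 2, 0, -16, 0, 64/3, 0, -512/45, 0, 1024/315, 0, …
g: a_k = -3, 0, 6, 0, -2, 0, 4/15, 0, -2/105, 0, …
h₀=f·g: eliminate ⇒ L₀, order ≤ 2·2.
h=∫₀ˣh₀: take L = L₀·Dx.
L = 144·Dx + 40·Dx^3 + Dx^5  (order 5).
h: a_k = 0, -6, 0, 20, 0, -164/5, 0, 584/21, 0, -13124/945, …
ICs: h(0) = 0, h′(0) = -6, h′′(0) = 0, h′′′(0) = 120, h′′′′(0) = 0.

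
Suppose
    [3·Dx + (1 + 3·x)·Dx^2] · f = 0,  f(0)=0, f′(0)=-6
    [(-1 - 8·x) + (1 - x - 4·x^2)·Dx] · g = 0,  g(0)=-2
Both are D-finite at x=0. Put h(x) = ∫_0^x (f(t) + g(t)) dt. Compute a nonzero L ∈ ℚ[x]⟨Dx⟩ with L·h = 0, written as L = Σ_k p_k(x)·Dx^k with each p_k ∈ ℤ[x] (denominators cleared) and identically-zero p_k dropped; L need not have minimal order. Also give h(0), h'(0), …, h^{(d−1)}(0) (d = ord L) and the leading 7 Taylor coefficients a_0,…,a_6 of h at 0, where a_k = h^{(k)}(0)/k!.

L = (-342 - 2178·x - 6624·x^2 - 6336·x^3 - 6912·x^4)·Dx^2 + (-36 - 696·x - 4356·x^2 - 10176·x^3 - 12960·x^4 - 11520·x^5)·Dx^3 + (13 + 101·x + 191·x^2 - 225·x^3 - 1440·x^4 - 2928·x^5 - 2304·x^6)·Dx^4  (order 4).
h: a_k = 0, -2, -4, -1/3, -9, -7/2, -568/15, …
ICs: h(0) = 0, h′(0) = -2, h′′(0) = -8, h′′′(0) = -2.

f: a_k = 0, -6, 9, -18, 81/2, -486/5, 243, …
g: a_k = -2, -2, -10, -18, -58, -130, -362, …
f+g: L₀ = lclm(L_f,L_g), ord ≤ 2+1.
h=∫h₀ ⇒ L = L₀·Dx.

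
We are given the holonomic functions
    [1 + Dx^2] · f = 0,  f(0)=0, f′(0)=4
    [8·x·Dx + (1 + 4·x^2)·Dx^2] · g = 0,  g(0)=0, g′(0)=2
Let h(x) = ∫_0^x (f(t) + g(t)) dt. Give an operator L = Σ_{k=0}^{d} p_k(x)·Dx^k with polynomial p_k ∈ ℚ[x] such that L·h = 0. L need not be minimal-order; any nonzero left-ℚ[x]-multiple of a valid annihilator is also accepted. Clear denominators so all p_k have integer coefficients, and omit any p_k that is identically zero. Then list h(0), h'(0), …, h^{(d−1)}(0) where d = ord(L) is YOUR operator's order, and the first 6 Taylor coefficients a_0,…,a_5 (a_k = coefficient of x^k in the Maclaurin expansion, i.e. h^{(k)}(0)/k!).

L = (-376·x + 1600·x^3 + 128·x^5)·Dx^2 + (-7 + 76·x^2 + 432·x^4 + 64·x^6)·Dx^3 + (-376·x + 1600·x^3 + 128·x^5)·Dx^4 + (-7 + 76·x^2 + 432·x^4 + 64·x^6)·Dx^5  (order 5).
h: a_k = 0, 0, 3, 0, -5/6, 0, …
ICs: h(0) = 0, h′(0) = 0, h′′(0) = 6, h′′′(0) = 0, h′′′′(0) = -20.

f: a_k = 0, 4, 0, -2/3, 0, 1/30, …
g: a_k = 0, 2, 0, -8/3, 0, 32/5, …
f+g: L₀ = lclm(L_f,L_g), ord ≤ 2+2.
h=∫h₀ ⇒ L = L₀·Dx.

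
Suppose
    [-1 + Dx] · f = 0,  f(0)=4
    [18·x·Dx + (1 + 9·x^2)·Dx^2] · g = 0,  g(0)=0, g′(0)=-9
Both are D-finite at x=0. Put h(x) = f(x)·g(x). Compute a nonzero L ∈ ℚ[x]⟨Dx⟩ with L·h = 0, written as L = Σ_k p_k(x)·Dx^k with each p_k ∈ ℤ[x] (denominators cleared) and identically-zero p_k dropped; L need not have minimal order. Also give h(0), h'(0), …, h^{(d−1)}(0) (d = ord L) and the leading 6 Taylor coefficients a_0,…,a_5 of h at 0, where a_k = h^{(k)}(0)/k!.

L = (1 - 18·x + 9·x^2) + (-2 + 18·x - 18·x^2)·Dx + (1 + 9·x^2)·Dx^2  (order 2).
h: a_k = 0, -36, -36, 90, 102, -5307/10, …
ICs: h(0) = 0, h′(0) = -36.

f: a_k = 4, 4, 2, 2/3, 1/6, 1/30, …
g: a_k = 0, -9, 0, 27, 0, -729/5, …
h₀=f·g: eliminate ⇒ L₀, order ≤ 1·2.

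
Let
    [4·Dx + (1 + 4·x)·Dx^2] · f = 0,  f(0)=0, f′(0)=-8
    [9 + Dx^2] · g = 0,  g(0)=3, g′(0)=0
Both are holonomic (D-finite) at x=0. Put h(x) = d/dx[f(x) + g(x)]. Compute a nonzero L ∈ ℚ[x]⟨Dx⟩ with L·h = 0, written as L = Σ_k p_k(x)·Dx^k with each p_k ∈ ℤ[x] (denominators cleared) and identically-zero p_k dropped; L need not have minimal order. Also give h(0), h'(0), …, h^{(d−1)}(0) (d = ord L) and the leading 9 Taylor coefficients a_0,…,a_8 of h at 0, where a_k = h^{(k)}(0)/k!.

f: a_k = 0, -8, 16, -128/3, 128, -2048/5, 4096/3, -32768/7, 16384, …
g: a_k = 3, 0, -27/2, 0, 81/8, 0, -243/80, 0, 2187/4480, …
f+g: L₀ = lclm(L_f,L_g), ord ≤ 2+2.
h₀' ⇒ L via d/dx closure of L₀.
L = (3780 + 2592·x + 5184·x^2) + (369 + 2124·x + 3888·x^2 + 5184·x^3)·Dx + (420 + 288·x + 576·x^2)·Dx^2 + (41 + 236·x + 432·x^2 + 576·x^3)·Dx^3  (order 3).
h: a_k = -8, 5, -128, 1105/2, -2048, 326951/40, -32768, 73402507/560, -524288, …
ICs: h(0) = -8, h′(0) = 5, h′′(0) = -256.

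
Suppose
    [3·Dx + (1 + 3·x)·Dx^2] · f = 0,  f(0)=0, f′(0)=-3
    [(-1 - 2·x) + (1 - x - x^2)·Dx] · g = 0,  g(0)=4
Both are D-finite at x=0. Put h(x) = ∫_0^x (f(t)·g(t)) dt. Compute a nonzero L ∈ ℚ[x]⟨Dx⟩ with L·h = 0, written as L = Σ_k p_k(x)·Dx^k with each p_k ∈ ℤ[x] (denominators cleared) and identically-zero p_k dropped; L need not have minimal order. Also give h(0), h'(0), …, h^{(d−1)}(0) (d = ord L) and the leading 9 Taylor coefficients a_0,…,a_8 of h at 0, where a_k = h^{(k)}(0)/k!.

f: a_k = 0, -3, 9/2, -9, 81/4, -243/5, 243/2, -2187/7, 6561/8, …
g: a_k = 4, 4, 8, 12, 20, 32, 52, 84, 136, …
f·g: L₀ = L_f ⊗_s L_g, ord ≤ 2·1.
h=∫₀ˣh₀: take L = L₀·Dx.
L = (5 + 12·x)·Dx + (-1 + 13·x + 15·x^2)·Dx^2 + (-1 - 2·x + 4·x^2 + 3·x^3)·Dx^3  (order 3).
h: a_k = 0, 0, -6, 2, -21/2, 9, -319/10, 1698/35, -38553/280, …
ICs: h(0) = 0, h′(0) = 0, h′′(0) = -12.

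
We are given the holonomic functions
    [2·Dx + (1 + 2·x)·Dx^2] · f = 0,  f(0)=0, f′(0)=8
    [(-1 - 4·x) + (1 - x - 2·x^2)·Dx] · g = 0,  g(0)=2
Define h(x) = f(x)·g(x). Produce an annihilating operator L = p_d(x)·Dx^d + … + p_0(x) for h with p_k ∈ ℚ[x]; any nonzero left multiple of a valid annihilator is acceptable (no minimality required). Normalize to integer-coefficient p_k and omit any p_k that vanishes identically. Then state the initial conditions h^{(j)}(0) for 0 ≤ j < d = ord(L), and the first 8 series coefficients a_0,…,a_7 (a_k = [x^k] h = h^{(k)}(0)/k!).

L = (6 + 16·x) + (14·x + 20·x^2)·Dx + (-1 - x + 4·x^2 + 4·x^3)·Dx^2  (order 2).
h: a_k = 0, 16, 0, 160/3, 64/3, 896/5, 2048/15, 67328/105, …
ICs: h(0) = 0, h′(0) = 16.

f: a_k = 0, 8, -8, 32/3, -16, 128/5, -128/3, 512/7, …
g: a_k = 2, 2, 6, 10, 22, 42, 86, 170, …
h₀=f·g: eliminate ⇒ L₀, order ≤ 2·1.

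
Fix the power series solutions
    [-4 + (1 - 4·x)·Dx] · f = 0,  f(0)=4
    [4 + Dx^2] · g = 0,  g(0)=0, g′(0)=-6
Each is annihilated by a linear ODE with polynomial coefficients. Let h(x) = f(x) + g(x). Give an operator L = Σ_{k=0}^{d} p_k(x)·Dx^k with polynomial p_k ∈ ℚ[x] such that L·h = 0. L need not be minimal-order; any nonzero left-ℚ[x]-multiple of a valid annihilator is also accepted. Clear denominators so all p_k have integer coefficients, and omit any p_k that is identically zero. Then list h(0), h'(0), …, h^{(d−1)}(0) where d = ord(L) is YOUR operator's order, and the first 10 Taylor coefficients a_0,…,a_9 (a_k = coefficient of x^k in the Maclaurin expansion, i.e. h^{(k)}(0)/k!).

L = (400 - 128·x + 256·x^2) + (-36 + 176·x - 192·x^2 + 256·x^3)·Dx + (100 - 32·x + 64·x^2)·Dx^2 + (-9 + 44·x - 48·x^2 + 64·x^3)·Dx^3  (order 3).
h: a_k = 4, 10, 64, 260, 1024, 20476/5, 16384, 6881288/105, 262144, 990904316/945, …
ICs: h(0) = 4, h′(0) = 10, h′′(0) = 128.

f: a_k = 4, 16, 64, 256, 1024, 4096, 16384, 65536, 262144, 1048576, …
g: a_k = 0, -6, 0, 4, 0, -4/5, 0, 8/105, 0, -4/945, …
Weyl lclm of L_f,L_g ⇒ L₀ (ord ≤ 3).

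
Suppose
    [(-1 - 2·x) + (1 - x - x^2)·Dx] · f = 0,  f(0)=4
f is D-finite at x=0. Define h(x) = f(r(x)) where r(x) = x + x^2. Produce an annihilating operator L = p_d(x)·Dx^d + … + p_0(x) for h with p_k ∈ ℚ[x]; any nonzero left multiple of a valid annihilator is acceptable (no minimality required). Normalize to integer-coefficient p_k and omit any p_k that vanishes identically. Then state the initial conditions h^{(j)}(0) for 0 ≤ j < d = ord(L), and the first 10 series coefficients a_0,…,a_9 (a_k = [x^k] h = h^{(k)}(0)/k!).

f: a_k = 4, 4, 8, 12, 20, 32, 52, 84, 136, 220, …
h₀=f(r): pull back L_f along r ⇒ L₀.
L = (1 + 4·x + 6·x^2 + 4·x^3) + (-1 + x + 2·x^2 + 2·x^3 + x^4)·Dx  (order 1).
h: a_k = 4, 4, 12, 28, 64, 148, 344, 796, 1844, 4272, …
ICs: h(0) = 4.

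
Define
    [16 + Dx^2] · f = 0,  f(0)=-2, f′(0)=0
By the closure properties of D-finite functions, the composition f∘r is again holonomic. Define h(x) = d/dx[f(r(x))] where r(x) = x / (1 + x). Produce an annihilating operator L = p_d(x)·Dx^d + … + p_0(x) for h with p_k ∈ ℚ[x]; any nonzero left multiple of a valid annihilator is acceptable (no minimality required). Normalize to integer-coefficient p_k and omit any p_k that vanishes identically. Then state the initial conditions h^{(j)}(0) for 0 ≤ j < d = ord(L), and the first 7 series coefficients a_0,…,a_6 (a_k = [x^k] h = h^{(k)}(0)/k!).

L = (22 + 12·x + 6·x^2) + (6 + 18·x + 18·x^2 + 6·x^3)·Dx + (1 + 4·x + 6·x^2 + 4·x^3 + x^4)·Dx^2  (order 2).
h: a_k = 0, 32, -96, 320/3, 320/3, -10976/15, 9184/5, …
ICs: h(0) = 0, h′(0) = 32.

f: a_k = -2, 0, 16, 0, -64/3, 0, 512/45, …
h₀=f(r): pull back L_f along r ⇒ L₀.
h=h₀': d/dx-closure on L₀ ⇒ L.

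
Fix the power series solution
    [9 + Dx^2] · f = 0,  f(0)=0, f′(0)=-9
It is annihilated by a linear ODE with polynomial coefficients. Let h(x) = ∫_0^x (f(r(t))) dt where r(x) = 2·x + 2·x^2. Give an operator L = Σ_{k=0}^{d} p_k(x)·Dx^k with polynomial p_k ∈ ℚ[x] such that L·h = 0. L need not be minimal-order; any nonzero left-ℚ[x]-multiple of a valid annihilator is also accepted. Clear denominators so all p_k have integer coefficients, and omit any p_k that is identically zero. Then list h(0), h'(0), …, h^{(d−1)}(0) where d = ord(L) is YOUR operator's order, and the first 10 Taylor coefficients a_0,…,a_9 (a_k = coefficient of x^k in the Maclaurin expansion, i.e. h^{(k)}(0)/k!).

L = (36 + 216·x + 432·x^2 + 288·x^3)·Dx - 2·Dx^2 + (1 + 2·x)·Dx^3  (order 3).
h: a_k = 0, 0, -9, -6, 27, 324/5, 108/5, -864/7, -7776/35, -432/5, …
ICs: h(0) = 0, h′(0) = 0, h′′(0) = -18.

f: a_k = 0, -9, 0, 27/2, 0, -243/40, 0, 729/560, 0, -729/4480, …
h₀=f(r): pull back L_f along r ⇒ L₀.
∫: right-multiply L₀ by Dx.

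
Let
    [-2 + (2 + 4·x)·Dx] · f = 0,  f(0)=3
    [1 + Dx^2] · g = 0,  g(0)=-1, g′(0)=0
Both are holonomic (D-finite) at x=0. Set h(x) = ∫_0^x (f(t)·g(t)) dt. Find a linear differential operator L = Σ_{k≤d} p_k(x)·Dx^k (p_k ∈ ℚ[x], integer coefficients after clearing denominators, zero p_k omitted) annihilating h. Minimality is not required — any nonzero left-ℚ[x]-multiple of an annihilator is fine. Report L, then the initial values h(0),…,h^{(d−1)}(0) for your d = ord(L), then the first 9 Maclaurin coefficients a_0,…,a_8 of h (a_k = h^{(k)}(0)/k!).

L = (4 + 4·x + 4·x^2)·Dx + (-2 - 4·x)·Dx^2 + (1 + 4·x + 4·x^2)·Dx^3  (order 3).
h: a_k = 0, -3, -3/2, 1, 0, 1/5, -1/3, 46/105, -37/60, …
ICs: h(0) = 0, h′(0) = -3, h′′(0) = -3.

f: a_k = 3, 3, -3/2, 3/2, -15/8, 21/8, -63/16, 99/16, -1287/128, …
g: a_k = -1, 0, 1/2, 0, -1/24, 0, 1/720, 0, -1/40320, …
f·g: L₀ = L_f ⊗_s L_g, ord ≤ 1·2.
h=∫₀ˣh₀: take L = L₀·Dx.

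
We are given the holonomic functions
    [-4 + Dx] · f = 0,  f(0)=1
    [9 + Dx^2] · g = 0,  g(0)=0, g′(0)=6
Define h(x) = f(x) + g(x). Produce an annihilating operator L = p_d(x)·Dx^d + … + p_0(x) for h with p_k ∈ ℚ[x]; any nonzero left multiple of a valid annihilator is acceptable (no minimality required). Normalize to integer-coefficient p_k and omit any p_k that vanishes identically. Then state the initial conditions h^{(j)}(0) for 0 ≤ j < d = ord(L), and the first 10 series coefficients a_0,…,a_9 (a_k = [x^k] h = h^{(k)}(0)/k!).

f: a_k = 1, 4, 8, 32/3, 32/3, 128/15, 256/45, 1024/315, 512/315, 2048/2835, …
g: a_k = 0, 6, 0, -9, 0, 81/20, 0, -243/280, 0, 243/2240, …
h₀=f+g: left-lcm gives L₀, ord ≤ 3.
L = -36 + 9·Dx - 4·Dx^2 + Dx^3  (order 3).
h: a_k = 1, 10, 8, 5/3, 32/3, 151/12, 256/45, 1201/504, 512/315, 30151/36288, …
ICs: h(0) = 1, h′(0) = 10, h′′(0) = 16.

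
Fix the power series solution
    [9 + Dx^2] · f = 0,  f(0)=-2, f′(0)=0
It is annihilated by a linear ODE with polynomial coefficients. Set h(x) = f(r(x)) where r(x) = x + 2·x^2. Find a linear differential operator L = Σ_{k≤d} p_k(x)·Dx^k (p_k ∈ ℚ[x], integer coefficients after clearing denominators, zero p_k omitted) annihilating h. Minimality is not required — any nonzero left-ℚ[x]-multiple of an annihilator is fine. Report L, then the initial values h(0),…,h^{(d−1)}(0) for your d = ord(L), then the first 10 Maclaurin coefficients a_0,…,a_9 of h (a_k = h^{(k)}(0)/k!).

L = (9 + 108·x + 432·x^2 + 576·x^3) - 4·Dx + (1 + 4·x)·Dx^2  (order 2).
h: a_k = -2, 0, 9, 36, 117/4, -54, -6399/40, -1917/10, 29511/2240, 44631/140, …
ICs: h(0) = -2, h′(0) = 0.

f: a_k = -2, 0, 9, 0, -27/4, 0, 81/40, 0, -729/2240, 0, …
Substitute x→r, Dx→(1/r')Dx; clear ⇒ L₀.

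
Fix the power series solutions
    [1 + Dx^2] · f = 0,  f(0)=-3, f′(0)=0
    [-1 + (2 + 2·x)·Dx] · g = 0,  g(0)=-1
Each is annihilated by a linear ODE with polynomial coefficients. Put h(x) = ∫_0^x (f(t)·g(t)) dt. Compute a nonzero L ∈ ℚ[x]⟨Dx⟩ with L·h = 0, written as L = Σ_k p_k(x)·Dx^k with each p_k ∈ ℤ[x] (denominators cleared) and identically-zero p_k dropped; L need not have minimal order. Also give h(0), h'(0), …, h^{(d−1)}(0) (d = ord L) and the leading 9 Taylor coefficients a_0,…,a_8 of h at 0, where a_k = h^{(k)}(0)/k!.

f: a_k = -3, 0, 3/2, 0, -1/8, 0, 1/240, 0, -1/13440, …
g: a_k = -1, -1/2, 1/8, -1/16, 5/128, -7/256, 21/1024, -33/2048, 429/32768, …
f·g: L₀ = L_f ⊗_s L_g, ord ≤ 2·1.
∫: right-multiply L₀ by Dx.
L = (7 + 8·x + 4·x^2)·Dx + (-4 - 4·x)·Dx^2 + (4 + 8·x + 4·x^2)·Dx^3  (order 3).
h: a_k = 0, 3, 3/4, -5/8, -9/64, 5/128, 13/1536, -349/107520, 401/245760, …
ICs: h(0) = 0, h′(0) = 3, h′′(0) = 3/2.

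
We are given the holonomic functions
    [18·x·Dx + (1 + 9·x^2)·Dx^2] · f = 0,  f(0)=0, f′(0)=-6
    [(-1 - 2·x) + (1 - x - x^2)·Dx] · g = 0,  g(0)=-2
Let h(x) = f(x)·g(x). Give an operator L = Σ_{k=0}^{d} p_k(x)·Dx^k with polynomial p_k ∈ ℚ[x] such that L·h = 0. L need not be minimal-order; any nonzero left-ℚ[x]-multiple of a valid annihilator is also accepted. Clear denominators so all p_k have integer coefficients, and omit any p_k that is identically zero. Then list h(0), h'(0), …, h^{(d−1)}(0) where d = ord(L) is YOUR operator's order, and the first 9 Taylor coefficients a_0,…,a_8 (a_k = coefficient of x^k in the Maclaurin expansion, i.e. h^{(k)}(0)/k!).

f: a_k = 0, -6, 0, 18, 0, -486/5, 0, 4374/7, 0, …
g: a_k = -2, -2, -4, -6, -10, -16, -26, -42, -68, …
h₀=f·g: eliminate ⇒ L₀, order ≤ 2·1.
L = (2 + 18·x + 54·x^2) + (2 - 14·x + 36·x^2 + 54·x^3)·Dx + (-1 + x - 8·x^2 + 9·x^3 + 9·x^4)·Dx^2  (order 2).
h: a_k = 0, 12, 12, -12, 0, 912/5, 912/5, -30972/35, -24588/35, …
ICs: h(0) = 0, h′(0) = 12.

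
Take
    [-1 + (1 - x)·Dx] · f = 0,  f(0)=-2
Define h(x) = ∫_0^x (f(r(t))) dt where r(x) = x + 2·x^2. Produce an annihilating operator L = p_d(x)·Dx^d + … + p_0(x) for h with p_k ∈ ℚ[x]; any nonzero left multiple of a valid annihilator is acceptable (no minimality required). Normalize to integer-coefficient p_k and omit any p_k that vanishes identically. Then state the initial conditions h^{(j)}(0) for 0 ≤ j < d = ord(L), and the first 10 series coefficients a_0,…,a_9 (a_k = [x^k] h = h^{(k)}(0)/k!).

f: a_k = -2, -2, -2, -2, -2, -2, -2, -2, -2, -2, …
L₀ from L_f via x↦r, Dx↦r'^{-1}Dx.
∫: right-multiply L₀ by Dx.
L = (1 + 4·x)·Dx + (-1 + x + 2·x^2)·Dx^2  (order 2).
h: a_k = 0, -2, -1, -2, -5/2, -22/5, -7, -86/7, -85/4, -38, …
ICs: h(0) = 0, h′(0) = -2.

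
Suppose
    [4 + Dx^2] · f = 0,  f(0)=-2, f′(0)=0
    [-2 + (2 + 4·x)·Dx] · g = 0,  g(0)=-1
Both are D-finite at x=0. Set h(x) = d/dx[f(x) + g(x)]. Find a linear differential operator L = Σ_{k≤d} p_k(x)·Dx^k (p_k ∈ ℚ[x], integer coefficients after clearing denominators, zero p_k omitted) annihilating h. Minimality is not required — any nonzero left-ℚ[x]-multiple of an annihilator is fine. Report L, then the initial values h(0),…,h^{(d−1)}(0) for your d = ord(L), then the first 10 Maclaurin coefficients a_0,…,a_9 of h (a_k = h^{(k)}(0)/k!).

L = (-76 - 64·x - 64·x^2) + (-28 - 120·x - 192·x^2 - 128·x^3)·Dx + (-19 - 16·x - 16·x^2)·Dx^2 + (-7 - 30·x - 48·x^2 - 32·x^3)·Dx^3  (order 3).
h: a_k = -1, 9, -3/2, -17/6, -35/8, 1073/120, -231/16, 134623/5040, -6435/128, 34461473/362880, …
ICs: h(0) = -1, h′(0) = 9, h′′(0) = -3.

f: a_k = -2, 0, 4, 0, -4/3, 0, 8/45, 0, -4/315, 0, …
g: a_k = -1, -1, 1/2, -1/2, 5/8, -7/8, 21/16, -33/16, 429/128, -715/128, …
Sum ⇒ L₀ = lclm(L_f,L_g) in ℚ(x)⟨Dx⟩.
h₀' ⇒ L via d/dx closure of L₀.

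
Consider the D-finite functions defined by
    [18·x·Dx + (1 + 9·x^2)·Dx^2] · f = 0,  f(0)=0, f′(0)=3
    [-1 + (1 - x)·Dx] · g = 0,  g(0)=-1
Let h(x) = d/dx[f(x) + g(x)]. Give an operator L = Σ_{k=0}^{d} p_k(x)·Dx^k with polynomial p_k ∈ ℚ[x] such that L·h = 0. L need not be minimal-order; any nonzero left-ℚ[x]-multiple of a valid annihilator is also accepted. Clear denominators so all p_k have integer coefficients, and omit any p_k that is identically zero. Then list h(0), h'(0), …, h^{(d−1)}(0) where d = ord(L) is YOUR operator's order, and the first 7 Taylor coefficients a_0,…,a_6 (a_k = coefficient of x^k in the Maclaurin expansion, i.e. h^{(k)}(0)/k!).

L = (18 - 72·x - 486·x^2) + (-12 + 18·x + 180·x^2 - 486·x^3)·Dx + (1 + 8·x + 72·x^3 - 81·x^4)·Dx^2  (order 2).
h: a_k = 2, -2, -30, -4, 238, -6, -2194, …
ICs: h(0) = 2, h′(0) = -2.

f: a_k = 0, 3, 0, -9, 0, 243/5, 0, …
g: a_k = -1, -1, -1, -1, -1, -1, -1, …
Sum ⇒ L₀ = lclm(L_f,L_g) in ℚ(x)⟨Dx⟩.
Differentiate: ansatz ord ≤ ord L₀ ⇒ L.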